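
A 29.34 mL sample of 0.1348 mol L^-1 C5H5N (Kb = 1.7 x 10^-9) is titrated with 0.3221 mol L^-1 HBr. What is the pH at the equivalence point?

3.13

n(C5H5N) = 0.1348 x 0.02934 = 0.003955 mol; V(HBr) at equivalence = 0.003955/0.3221 = 0.01228 L.
At equivalence the base is fully converted to C5H5NH+; total volume = 0.04162 L, so [C5H5NH+] = 0.003955/0.04162 = 0.09503 M.
Ka(C5H5NH+) = Kw/Kb = 1.0e-14 / 1.7 x 10^-9 = 5.88e-6.
[H^+] = sqrt(Ka x [C5H5NH+]) = sqrt(5.88e-6 x 0.09503) = 0.000748 M.
pH = -log(0.000748) = 3.13.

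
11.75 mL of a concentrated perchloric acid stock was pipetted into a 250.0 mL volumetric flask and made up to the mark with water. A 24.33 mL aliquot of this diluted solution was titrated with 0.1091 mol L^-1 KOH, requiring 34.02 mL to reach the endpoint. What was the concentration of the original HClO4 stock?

n(KOH) = 0.1091 x 0.03402 = 0.003712 mol.
n(HClO4) in the aliquot = 0.003712 mol.
[diluted HClO4] = 0.003712 / 0.02433 = 0.1526 M.
Dilution factor = 250.0/11.75 = 21.28, so [stock] = 0.1526 x 21.28 = 3.25 M.

3.25 M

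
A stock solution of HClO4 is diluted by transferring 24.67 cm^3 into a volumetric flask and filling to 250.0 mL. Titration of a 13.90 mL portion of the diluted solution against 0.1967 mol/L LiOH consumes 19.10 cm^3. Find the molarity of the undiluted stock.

n(LiOH) = 0.1967 x 0.01910 = 0.003757 mol.
n(HClO4) in the aliquot = 0.003757 mol.
[diluted HClO4] = 0.003757 / 0.01390 = 0.2703 M.
Dilution factor = 250.0/24.67 = 10.13, so [stock] = 0.2703 x 10.13 = 2.74 M.

2.74 M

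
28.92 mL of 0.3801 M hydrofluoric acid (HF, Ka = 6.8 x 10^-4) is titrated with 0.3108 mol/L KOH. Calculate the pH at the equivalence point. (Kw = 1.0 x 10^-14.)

n(HF) = 0.3801 x 0.02892 = 0.01099 mol; V(KOH) at equivalence = 0.01099/0.3108 = 0.03537 L.
At equivalence all the acid is converted to F-; total volume = 0.02892 + 0.03537 = 0.06429 L, so [F-] = 0.01099/0.06429 = 0.1710 M.
Kb = Kw/Ka = 1.0e-14 / 6.8 x 10^-4 = 1.47e-11.
[OH^-] = sqrt(Kb x [F-]) = sqrt(1.47e-11 x 0.1710) = 1.59e-6 M.
pOH = 5.80, so pH = 14.00 - 5.80 = 8.20.

8.20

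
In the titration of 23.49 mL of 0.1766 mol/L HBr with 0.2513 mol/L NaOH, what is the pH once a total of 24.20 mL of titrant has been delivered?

n(acid) = 0.1766 x 0.02349 = 0.004148 mol; n(NaOH) added = 0.2513 x 0.02420 = 0.006081 mol.
Base is in excess by 0.006081 - 0.004148 = 0.001933 mol in a total volume of 0.04769 L.
[OH^-] = 0.001933/0.04769 = 0.04054 M, so pOH = 1.39 and pH = 14.00 - 1.39 = 12.61.

12.61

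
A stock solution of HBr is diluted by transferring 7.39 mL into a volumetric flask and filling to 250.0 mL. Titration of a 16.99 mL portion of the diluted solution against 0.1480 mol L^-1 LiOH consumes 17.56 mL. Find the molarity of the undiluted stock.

n(LiOH) = 0.1480 x 0.01756 = 0.002599 mol.
n(HBr) in the aliquot = 0.002599 mol.
[diluted HBr] = 0.002599 / 0.01699 = 0.1530 M.
Dilution factor = 250.0/7.390 = 33.83, so [stock] = 0.1530 x 33.83 = 5.17 M.

5.17 M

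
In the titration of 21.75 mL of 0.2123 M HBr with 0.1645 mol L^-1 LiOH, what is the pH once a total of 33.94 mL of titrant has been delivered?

n(acid) = 0.2123 x 0.02175 = 0.004618 mol; n(LiOH) added = 0.1645 x 0.03394 = 0.005583 mol.
Base is in excess by 0.005583 - 0.004618 = 0.0009656 mol in a total volume of 0.05569 L.
[OH^-] = 0.0009656/0.05569 = 0.01734 M, so pOH = 1.76 and pH = 14.00 - 1.76 = 12.24.

12.24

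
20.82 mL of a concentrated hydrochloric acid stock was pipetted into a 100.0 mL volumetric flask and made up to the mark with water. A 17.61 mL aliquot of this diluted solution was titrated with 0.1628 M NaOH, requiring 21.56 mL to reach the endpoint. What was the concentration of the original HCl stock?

n(NaOH) = 0.1628 x 0.02156 = 0.003510 mol.
n(HCl) in the aliquot = 0.003510 mol.
[diluted HCl] = 0.003510 / 0.01761 = 0.1993 M.
Dilution factor = 100.0/20.82 = 4.803, so [stock] = 0.1993 x 4.803 = 0.957 M.

0.957 M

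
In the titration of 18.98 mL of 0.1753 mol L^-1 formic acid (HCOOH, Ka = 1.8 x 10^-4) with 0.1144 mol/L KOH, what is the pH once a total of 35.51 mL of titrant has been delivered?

n(acid) = 0.1753 x 0.01898 = 0.003327 mol; n(KOH) added = 0.1144 x 0.03551 = 0.004062 mol.
Base is in excess by 0.004062 - 0.003327 = 0.0007351 mol in a total volume of 0.05449 L.
[OH^-] = 0.0007351/0.05449 = 0.01349 M, so pOH = 1.87 and pH = 14.00 - 1.87 = 12.13.

12.13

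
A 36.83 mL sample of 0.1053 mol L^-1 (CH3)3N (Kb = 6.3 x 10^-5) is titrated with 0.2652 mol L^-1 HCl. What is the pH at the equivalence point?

n((CH3)3N) = 0.1053 x 0.03683 = 0.003878 mol; V(HCl) at equivalence = 0.003878/0.2652 = 0.01462 L.
At equivalence the base is fully converted to (CH3)3NH+; total volume = 0.05145 L, so [(CH3)3NH+] = 0.003878/0.05145 = 0.07537 M.
Ka((CH3)3NH+) = Kw/Kb = 1.0e-14 / 6.3 x 10^-5 = 1.59e-10.
[H^+] = sqrt(Ka x [(CH3)3NH+]) = sqrt(1.59e-10 x 0.07537) = 3.46e-6 M.
pH = -log(3.46e-6) = 5.46.

5.46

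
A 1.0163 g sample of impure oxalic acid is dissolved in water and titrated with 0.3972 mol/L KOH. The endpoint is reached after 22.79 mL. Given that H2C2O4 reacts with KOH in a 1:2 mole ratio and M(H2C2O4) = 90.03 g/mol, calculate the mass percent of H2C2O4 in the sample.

n(KOH) = 0.3972 x 0.02279 = 0.009052 mol.
n(H2C2O4) = 0.009052 / 2 = 0.004526 mol.
mass of H2C2O4 = 0.004526 x 90.03 = 0.4075 g.
% purity = 0.4075 / 1.0163 x 100 = 40.1%.

40.1%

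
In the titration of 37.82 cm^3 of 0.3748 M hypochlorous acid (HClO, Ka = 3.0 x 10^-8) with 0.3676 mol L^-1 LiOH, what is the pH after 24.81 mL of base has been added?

Initial n(HClO) = 0.3748 x 0.03782 = 0.01417 mol.
n(LiOH) added = 0.3676 x 0.02481 = 0.009120 mol, converting that many moles of HClO to ClO-.
Remaining n(HClO) = 0.005055 mol; n(ClO-) = 0.009120 mol.
By Henderson-Hasselbalch, pH = pKa + log([A^-]/[HA]) = 7.52 + log(0.009120/0.005055) = 7.52 + (+0.26) = 7.78.

7.78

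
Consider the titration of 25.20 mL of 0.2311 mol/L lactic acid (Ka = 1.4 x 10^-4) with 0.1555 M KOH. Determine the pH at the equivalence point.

8.41

n(HC3H5O3) = 0.2311 x 0.02520 = 0.005824 mol; V(KOH) at equivalence = 0.005824/0.1555 = 0.03745 L.
At equivalence all the acid is converted to C3H5O3-; total volume = 0.02520 + 0.03745 = 0.06265 L, so [C3H5O3-] = 0.005824/0.06265 = 0.09295 M.
Kb = Kw/Ka = 1.0e-14 / 1.4 x 10^-4 = 7.14e-11.
[OH^-] = sqrt(Kb x [C3H5O3-]) = sqrt(7.14e-11 x 0.09295) = 2.58e-6 M.
pOH = 5.59, so pH = 14.00 - 5.59 = 8.41.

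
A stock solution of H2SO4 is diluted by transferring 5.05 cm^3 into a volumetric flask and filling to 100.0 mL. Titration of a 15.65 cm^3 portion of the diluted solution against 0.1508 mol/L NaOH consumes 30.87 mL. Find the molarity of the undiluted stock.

n(NaOH) = 0.1508 x 0.03087 = 0.004655 mol.
n(H2SO4) in the aliquot = 0.004655 x 1/2 = 0.002328 mol.
[diluted H2SO4] = 0.002328 / 0.01565 = 0.1487 M.
Dilution factor = 100.0/5.050 = 19.80, so [stock] = 0.1487 x 19.80 = 2.95 M.

2.95 M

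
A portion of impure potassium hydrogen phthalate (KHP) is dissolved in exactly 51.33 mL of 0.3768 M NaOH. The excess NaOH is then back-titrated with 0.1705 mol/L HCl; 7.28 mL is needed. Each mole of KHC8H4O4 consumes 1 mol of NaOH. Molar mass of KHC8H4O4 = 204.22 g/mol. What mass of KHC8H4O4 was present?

3.70 g

Total n(NaOH) added = 0.3768 x 0.05133 = 0.01934 mol.
n(HCl) used = 0.1705 x 0.007280 = 0.001241 mol, which equals the excess n(NaOH).
So n(NaOH) consumed by the sample = 0.01934 - 0.001241 = 0.01810 mol.
n(KHC8H4O4) = 0.01810 / 1 = 0.01810 mol.
mass = 0.01810 mol x 204.22 g/mol = 3.70 g.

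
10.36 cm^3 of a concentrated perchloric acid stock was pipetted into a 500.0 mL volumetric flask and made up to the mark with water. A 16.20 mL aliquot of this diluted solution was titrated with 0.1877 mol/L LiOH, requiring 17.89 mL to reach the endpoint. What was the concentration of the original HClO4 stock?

n(LiOH) = 0.1877 x 0.01789 = 0.003358 mol.
n(HClO4) in the aliquot = 0.003358 mol.
[diluted HClO4] = 0.003358 / 0.01620 = 0.2073 M.
Dilution factor = 500.0/10.36 = 48.26, so [stock] = 0.2073 x 48.26 = 10.0 M.

10.0 M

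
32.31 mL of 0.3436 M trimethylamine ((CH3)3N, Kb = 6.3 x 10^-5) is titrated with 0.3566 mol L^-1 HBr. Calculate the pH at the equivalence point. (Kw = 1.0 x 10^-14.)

5.28

n((CH3)3N) = 0.3436 x 0.03231 = 0.01110 mol; V(HBr) at equivalence = 0.01110/0.3566 = 0.03113 L.
At equivalence the base is fully converted to (CH3)3NH+; total volume = 0.06344 L, so [(CH3)3NH+] = 0.01110/0.06344 = 0.1750 M.
Ka((CH3)3NH+) = Kw/Kb = 1.0e-14 / 6.3 x 10^-5 = 1.59e-10.
[H^+] = sqrt(Ka x [(CH3)3NH+]) = sqrt(1.59e-10 x 0.1750) = 5.27e-6 M.
pH = -log(5.27e-6) = 5.28.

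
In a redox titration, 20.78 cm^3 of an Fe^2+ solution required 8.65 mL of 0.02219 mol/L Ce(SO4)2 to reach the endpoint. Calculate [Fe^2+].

n(Ce(SO4)2) = 0.02219 x 0.008650 = 0.0001919 mol.
From the balanced equation, 1 mol Ce(SO4)2 reacts with 1 mol Fe^2+, so n(Fe^2+) = 0.0001919 x 1/1 = 0.0001919 mol.
[Fe^2+] = 0.0001919 / 0.02078 L = 0.00924 M.

0.00924 M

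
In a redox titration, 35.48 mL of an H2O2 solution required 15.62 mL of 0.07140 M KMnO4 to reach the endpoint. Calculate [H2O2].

0.0786 M

n(KMnO4) = 0.07140 x 0.01562 = 0.001115 mol.
From the balanced equation, 2 mol KMnO4 reacts with 5 mol H2O2, so n(H2O2) = 0.001115 x 5/2 = 0.002788 mol.
[H2O2] = 0.002788 / 0.03548 L = 0.0786 M.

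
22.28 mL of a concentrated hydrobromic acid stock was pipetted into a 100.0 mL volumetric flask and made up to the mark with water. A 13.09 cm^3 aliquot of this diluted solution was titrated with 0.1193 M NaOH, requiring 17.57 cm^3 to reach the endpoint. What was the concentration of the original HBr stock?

0.719 M

n(NaOH) = 0.1193 x 0.01757 = 0.002096 mol.
n(HBr) in the aliquot = 0.002096 mol.
[diluted HBr] = 0.002096 / 0.01309 = 0.1601 M.
Dilution factor = 100.0/22.28 = 4.488, so [stock] = 0.1601 x 4.488 = 0.719 M.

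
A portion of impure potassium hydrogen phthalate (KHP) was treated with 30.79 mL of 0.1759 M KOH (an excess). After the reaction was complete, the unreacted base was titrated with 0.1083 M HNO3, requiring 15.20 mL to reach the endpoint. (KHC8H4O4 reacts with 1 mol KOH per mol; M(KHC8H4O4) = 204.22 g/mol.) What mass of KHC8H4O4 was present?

Total n(KOH) added = 0.1759 x 0.03079 = 0.005416 mol.
n(HNO3) used = 0.1083 x 0.01520 = 0.001646 mol, which equals the excess n(KOH).
So n(KOH) consumed by the sample = 0.005416 - 0.001646 = 0.003770 mol.
n(KHC8H4O4) = 0.003770 / 1 = 0.003770 mol.
mass = 0.003770 mol x 204.22 g/mol = 0.770 g.

0.770 g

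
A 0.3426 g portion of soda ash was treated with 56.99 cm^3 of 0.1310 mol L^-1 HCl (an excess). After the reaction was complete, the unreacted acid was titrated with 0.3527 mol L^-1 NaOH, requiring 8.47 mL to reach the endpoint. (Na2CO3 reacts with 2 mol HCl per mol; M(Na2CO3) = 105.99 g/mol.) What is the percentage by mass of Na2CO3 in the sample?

Total n(HCl) added = 0.1310 x 0.05699 = 0.007466 mol.
n(NaOH) used = 0.3527 x 0.008470 = 0.002987 mol, which equals the excess n(HCl).
So n(HCl) consumed by the sample = 0.007466 - 0.002987 = 0.004478 mol.
n(Na2CO3) = 0.004478 / 2 = 0.002239 mol.
mass Na2CO3 = 0.002239 x 105.99 = 0.2373 g, so %Na2CO3 = 0.2373/0.3426 x 100 = 69.3%.

69.3%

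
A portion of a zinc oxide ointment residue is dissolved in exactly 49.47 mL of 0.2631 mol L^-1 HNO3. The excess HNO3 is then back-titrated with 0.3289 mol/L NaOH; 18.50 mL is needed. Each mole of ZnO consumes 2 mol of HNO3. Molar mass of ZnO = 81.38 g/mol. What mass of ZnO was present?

0.282 g

Total n(HNO3) added = 0.2631 x 0.04947 = 0.01302 mol.
n(NaOH) used = 0.3289 x 0.01850 = 0.006085 mol, which equals the excess n(HNO3).
So n(HNO3) consumed by the sample = 0.01302 - 0.006085 = 0.006931 mol.
n(ZnO) = 0.006931 / 2 = 0.003465 mol.
mass = 0.003465 mol x 81.38 g/mol = 0.282 g.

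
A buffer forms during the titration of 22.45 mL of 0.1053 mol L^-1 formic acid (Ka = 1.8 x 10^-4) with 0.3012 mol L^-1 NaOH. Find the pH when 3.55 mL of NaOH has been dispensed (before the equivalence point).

3.66

Initial n(HCOOH) = 0.1053 x 0.02245 = 0.002364 mol.
n(NaOH) added = 0.3012 x 0.003550 = 0.001069 mol, converting that many moles of HCOOH to HCOO-.
Remaining n(HCOOH) = 0.001295 mol; n(HCOO-) = 0.001069 mol.
By Henderson-Hasselbalch, pH = pKa + log([A^-]/[HA]) = 3.74 + log(0.001069/0.001295) = 3.74 + (-0.08) = 3.66.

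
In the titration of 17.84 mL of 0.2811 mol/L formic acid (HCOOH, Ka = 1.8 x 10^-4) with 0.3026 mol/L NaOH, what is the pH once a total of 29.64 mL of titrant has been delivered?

n(acid) = 0.2811 x 0.01784 = 0.005015 mol; n(NaOH) added = 0.3026 x 0.02964 = 0.008969 mol.
Base is in excess by 0.008969 - 0.005015 = 0.003954 mol in a total volume of 0.04748 L.
[OH^-] = 0.003954/0.04748 = 0.08328 M, so pOH = 1.08 and pH = 14.00 - 1.08 = 12.92.

12.92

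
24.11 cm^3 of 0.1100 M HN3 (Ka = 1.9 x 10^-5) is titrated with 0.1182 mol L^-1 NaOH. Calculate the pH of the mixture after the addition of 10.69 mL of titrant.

4.68

Initial n(HN3) = 0.1100 x 0.02411 = 0.002652 mol.
n(NaOH) added = 0.1182 x 0.01069 = 0.001264 mol, converting that many moles of HN3 to N3-.
Remaining n(HN3) = 0.001389 mol; n(N3-) = 0.001264 mol.
By Henderson-Hasselbalch, pH = pKa + log([A^-]/[HA]) = 4.72 + log(0.001264/0.001389) = 4.72 + (-0.04) = 4.68.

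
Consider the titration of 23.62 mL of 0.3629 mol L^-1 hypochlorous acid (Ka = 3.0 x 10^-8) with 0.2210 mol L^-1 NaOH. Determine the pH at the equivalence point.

n(HClO) = 0.3629 x 0.02362 = 0.008572 mol; V(NaOH) at equivalence = 0.008572/0.2210 = 0.03879 L.
At equivalence all the acid is converted to ClO-; total volume = 0.02362 + 0.03879 = 0.06241 L, so [ClO-] = 0.008572/0.06241 = 0.1374 M.
Kb = Kw/Ka = 1.0e-14 / 3.0 x 10^-8 = 3.33e-7.
[OH^-] = sqrt(Kb x [ClO-]) = sqrt(3.33e-7 x 0.1374) = 0.000214 M.
pOH = 3.67, so pH = 14.00 - 3.67 = 10.33.

10.33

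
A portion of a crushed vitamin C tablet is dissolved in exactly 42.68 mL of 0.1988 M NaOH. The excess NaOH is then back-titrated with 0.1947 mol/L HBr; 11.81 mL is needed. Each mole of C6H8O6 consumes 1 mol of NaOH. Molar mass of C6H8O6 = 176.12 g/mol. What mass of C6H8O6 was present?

Total n(NaOH) added = 0.1988 x 0.04268 = 0.008485 mol.
n(HBr) used = 0.1947 x 0.01181 = 0.002299 mol, which equals the excess n(NaOH).
So n(NaOH) consumed by the sample = 0.008485 - 0.002299 = 0.006185 mol.
n(C6H8O6) = 0.006185 / 1 = 0.006185 mol.
mass = 0.006185 mol x 176.12 g/mol = 1.09 g.

1.09 g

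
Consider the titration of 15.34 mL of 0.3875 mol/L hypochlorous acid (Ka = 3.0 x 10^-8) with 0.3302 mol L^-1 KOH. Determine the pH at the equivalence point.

n(HClO) = 0.3875 x 0.01534 = 0.005944 mol; V(KOH) at equivalence = 0.005944/0.3302 = 0.01800 L.
At equivalence all the acid is converted to ClO-; total volume = 0.01534 + 0.01800 = 0.03334 L, so [ClO-] = 0.005944/0.03334 = 0.1783 M.
Kb = Kw/Ka = 1.0e-14 / 3.0 x 10^-8 = 3.33e-7.
[OH^-] = sqrt(Kb x [ClO-]) = sqrt(3.33e-7 x 0.1783) = 0.000244 M.
pOH = 3.61, so pH = 14.00 - 3.61 = 10.39.

10.39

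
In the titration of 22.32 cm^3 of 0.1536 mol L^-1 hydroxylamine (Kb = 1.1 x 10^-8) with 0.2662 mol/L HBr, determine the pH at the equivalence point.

n(NH2OH) = 0.1536 x 0.02232 = 0.003428 mol; V(HBr) at equivalence = 0.003428/0.2662 = 0.01288 L.
At equivalence the base is fully converted to NH3OH+; total volume = 0.03520 L, so [NH3OH+] = 0.003428/0.03520 = 0.09740 M.
Ka(NH3OH+) = Kw/Kb = 1.0e-14 / 1.1 x 10^-8 = 9.09e-7.
[H^+] = sqrt(Ka x [NH3OH+]) = sqrt(9.09e-7 x 0.09740) = 0.000298 M.
pH = -log(0.000298) = 3.53.

3.53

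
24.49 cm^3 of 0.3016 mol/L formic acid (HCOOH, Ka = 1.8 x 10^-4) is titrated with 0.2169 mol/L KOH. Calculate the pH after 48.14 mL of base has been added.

n(acid) = 0.3016 x 0.02449 = 0.007386 mol; n(KOH) added = 0.2169 x 0.04814 = 0.01044 mol.
Base is in excess by 0.01044 - 0.007386 = 0.003055 mol in a total volume of 0.07263 L.
[OH^-] = 0.003055/0.07263 = 0.04207 M, so pOH = 1.38 and pH = 14.00 - 1.38 = 12.62.

12.62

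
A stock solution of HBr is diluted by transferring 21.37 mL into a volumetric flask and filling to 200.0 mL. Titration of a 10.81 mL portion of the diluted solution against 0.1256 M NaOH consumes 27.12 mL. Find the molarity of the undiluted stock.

n(NaOH) = 0.1256 x 0.02712 = 0.003406 mol.
n(HBr) in the aliquot = 0.003406 mol.
[diluted HBr] = 0.003406 / 0.01081 = 0.3151 M.
Dilution factor = 200.0/21.37 = 9.359, so [stock] = 0.3151 x 9.359 = 2.95 M.

2.95 M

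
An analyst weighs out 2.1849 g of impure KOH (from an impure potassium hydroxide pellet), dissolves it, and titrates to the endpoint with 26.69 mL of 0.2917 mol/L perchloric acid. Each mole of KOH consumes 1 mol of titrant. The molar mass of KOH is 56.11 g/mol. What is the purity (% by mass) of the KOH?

n(HClO4) = 0.2917 x 0.02669 = 0.007785 mol.
n(KOH) = 0.007785 / 1 = 0.007785 mol.
mass of KOH = 0.007785 x 56.11 = 0.4368 g.
% purity = 0.4368 / 2.1849 x 100 = 20.0%.

20.0%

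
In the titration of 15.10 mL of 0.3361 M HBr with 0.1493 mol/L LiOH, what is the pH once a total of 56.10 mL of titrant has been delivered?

12.67

n(acid) = 0.3361 x 0.01510 = 0.005075 mol; n(LiOH) added = 0.1493 x 0.05610 = 0.008376 mol.
Base is in excess by 0.008376 - 0.005075 = 0.003301 mol in a total volume of 0.07120 L.
[OH^-] = 0.003301/0.07120 = 0.04636 M, so pOH = 1.33 and pH = 14.00 - 1.33 = 12.67.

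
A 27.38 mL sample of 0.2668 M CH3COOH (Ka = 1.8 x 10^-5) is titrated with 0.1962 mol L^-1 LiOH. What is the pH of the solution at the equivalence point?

8.90

n(CH3COOH) = 0.2668 x 0.02738 = 0.007305 mol; V(LiOH) at equivalence = 0.007305/0.1962 = 0.03723 L.
At equivalence all the acid is converted to CH3COO-; total volume = 0.02738 + 0.03723 = 0.06461 L, so [CH3COO-] = 0.007305/0.06461 = 0.1131 M.
Kb = Kw/Ka = 1.0e-14 / 1.8 x 10^-5 = 5.56e-10.
[OH^-] = sqrt(Kb x [CH3COO-]) = sqrt(5.56e-10 x 0.1131) = 7.93e-6 M.
pOH = 5.10, so pH = 14.00 - 5.10 = 8.90.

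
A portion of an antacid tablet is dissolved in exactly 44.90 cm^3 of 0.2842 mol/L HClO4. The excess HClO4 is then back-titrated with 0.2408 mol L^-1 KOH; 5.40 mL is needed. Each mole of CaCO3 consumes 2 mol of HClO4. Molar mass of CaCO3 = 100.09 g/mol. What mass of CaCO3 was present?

0.574 g

Total n(HClO4) added = 0.2842 x 0.04490 = 0.01276 mol.
n(KOH) used = 0.2408 x 0.005400 = 0.001300 mol, which equals the excess n(HClO4).
So n(HClO4) consumed by the sample = 0.01276 - 0.001300 = 0.01146 mol.
n(CaCO3) = 0.01146 / 2 = 0.005730 mol.
mass = 0.005730 mol x 100.09 g/mol = 0.574 g.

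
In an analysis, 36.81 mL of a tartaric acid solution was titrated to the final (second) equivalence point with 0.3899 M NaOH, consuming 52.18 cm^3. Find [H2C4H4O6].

n(NaOH) = 0.3899 x 0.05218 = 0.02034 mol.
At the final (second) equivalence point, 2 mol OH^- react per mol H2C4H4O6, so n(H2C4H4O6) = 0.02034 / 2 = 0.01017 mol.
[H2C4H4O6] = 0.01017 / 0.03681 L = 0.276 M.

0.276 M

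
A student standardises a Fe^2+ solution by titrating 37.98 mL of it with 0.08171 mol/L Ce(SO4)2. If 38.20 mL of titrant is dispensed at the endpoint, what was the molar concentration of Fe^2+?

0.0822 M

n(Ce(SO4)2) = 0.08171 x 0.03820 = 0.003121 mol.
From the balanced equation, 1 mol Ce(SO4)2 reacts with 1 mol Fe^2+, so n(Fe^2+) = 0.003121 x 1/1 = 0.003121 mol.
[Fe^2+] = 0.003121 / 0.03798 L = 0.0822 M.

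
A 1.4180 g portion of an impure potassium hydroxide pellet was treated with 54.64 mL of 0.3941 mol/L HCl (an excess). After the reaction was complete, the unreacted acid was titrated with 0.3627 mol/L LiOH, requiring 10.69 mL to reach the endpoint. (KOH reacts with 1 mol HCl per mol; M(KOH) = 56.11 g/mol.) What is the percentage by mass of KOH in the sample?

Total n(HCl) added = 0.3941 x 0.05464 = 0.02153 mol.
n(LiOH) used = 0.3627 x 0.01069 = 0.003877 mol, which equals the excess n(HCl).
So n(HCl) consumed by the sample = 0.02153 - 0.003877 = 0.01766 mol.
n(KOH) = 0.01766 / 1 = 0.01766 mol.
mass KOH = 0.01766 x 56.11 = 0.9907 g, so %KOH = 0.9907/1.4180 x 100 = 69.9%.

69.9%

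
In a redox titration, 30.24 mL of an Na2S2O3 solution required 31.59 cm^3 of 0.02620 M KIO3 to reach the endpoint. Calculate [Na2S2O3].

n(KIO3) = 0.02620 x 0.03159 = 0.0008277 mol.
From the balanced equation, 1 mol KIO3 reacts with 6 mol Na2S2O3, so n(Na2S2O3) = 0.0008277 x 6/1 = 0.004966 mol.
[Na2S2O3] = 0.004966 / 0.03024 L = 0.164 M.

0.164 M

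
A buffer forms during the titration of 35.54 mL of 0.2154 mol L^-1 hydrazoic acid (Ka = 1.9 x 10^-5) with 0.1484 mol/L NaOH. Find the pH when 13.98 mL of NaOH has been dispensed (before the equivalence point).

Initial n(HN3) = 0.2154 x 0.03554 = 0.007655 mol.
n(NaOH) added = 0.1484 x 0.01398 = 0.002075 mol, converting that many moles of HN3 to N3-.
Remaining n(HN3) = 0.005581 mol; n(N3-) = 0.002075 mol.
By Henderson-Hasselbalch, pH = pKa + log([A^-]/[HA]) = 4.72 + log(0.002075/0.005581) = 4.72 + (-0.43) = 4.29.

4.29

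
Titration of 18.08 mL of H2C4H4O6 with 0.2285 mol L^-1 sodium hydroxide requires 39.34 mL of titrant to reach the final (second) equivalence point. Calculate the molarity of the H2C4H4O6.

0.249 M

n(NaOH) = 0.2285 x 0.03934 = 0.008989 mol.
At the final (second) equivalence point, 2 mol OH^- react per mol H2C4H4O6, so n(H2C4H4O6) = 0.008989 / 2 = 0.004495 mol.
[H2C4H4O6] = 0.004495 / 0.01808 L = 0.249 M.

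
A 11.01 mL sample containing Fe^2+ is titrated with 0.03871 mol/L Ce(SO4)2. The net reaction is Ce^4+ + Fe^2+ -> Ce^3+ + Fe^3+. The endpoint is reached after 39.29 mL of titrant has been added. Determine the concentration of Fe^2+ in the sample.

n(Ce(SO4)2) = 0.03871 x 0.03929 = 0.001521 mol.
From the balanced equation, 1 mol Ce(SO4)2 reacts with 1 mol Fe^2+, so n(Fe^2+) = 0.001521 x 1/1 = 0.001521 mol.
[Fe^2+] = 0.001521 / 0.01101 L = 0.138 M.

0.138 M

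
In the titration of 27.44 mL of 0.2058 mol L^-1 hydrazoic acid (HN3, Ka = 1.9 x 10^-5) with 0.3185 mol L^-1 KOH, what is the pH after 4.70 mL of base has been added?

4.28

Initial n(HN3) = 0.2058 x 0.02744 = 0.005647 mol.
n(KOH) added = 0.3185 x 0.004700 = 0.001497 mol, converting that many moles of HN3 to N3-.
Remaining n(HN3) = 0.004150 mol; n(N3-) = 0.001497 mol.
By Henderson-Hasselbalch, pH = pKa + log([A^-]/[HA]) = 4.72 + log(0.001497/0.004150) = 4.72 + (-0.44) = 4.28.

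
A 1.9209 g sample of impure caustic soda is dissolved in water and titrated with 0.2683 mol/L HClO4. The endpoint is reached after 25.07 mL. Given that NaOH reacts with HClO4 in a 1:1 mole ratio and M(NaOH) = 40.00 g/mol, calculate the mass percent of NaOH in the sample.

n(HClO4) = 0.2683 x 0.02507 = 0.006726 mol.
n(NaOH) = 0.006726 / 1 = 0.006726 mol.
mass of NaOH = 0.006726 x 40.00 = 0.2691 g.
% purity = 0.2691 / 1.9209 x 100 = 14.0%.

14.0%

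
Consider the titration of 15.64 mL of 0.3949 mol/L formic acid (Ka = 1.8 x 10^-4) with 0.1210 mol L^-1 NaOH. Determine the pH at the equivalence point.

n(HCOOH) = 0.3949 x 0.01564 = 0.006176 mol; V(NaOH) at equivalence = 0.006176/0.1210 = 0.05104 L.
At equivalence all the acid is converted to HCOO-; total volume = 0.01564 + 0.05104 = 0.06668 L, so [HCOO-] = 0.006176/0.06668 = 0.09262 M.
Kb = Kw/Ka = 1.0e-14 / 1.8 x 10^-4 = 5.56e-11.
[OH^-] = sqrt(Kb x [HCOO-]) = sqrt(5.56e-11 x 0.09262) = 2.27e-6 M.
pOH = 5.64, so pH = 14.00 - 5.64 = 8.36.

8.36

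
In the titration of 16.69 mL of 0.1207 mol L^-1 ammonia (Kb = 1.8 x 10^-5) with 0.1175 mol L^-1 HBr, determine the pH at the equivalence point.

5.24

n(NH3) = 0.1207 x 0.01669 = 0.002014 mol; V(HBr) at equivalence = 0.002014/0.1175 = 0.01714 L.
At equivalence the base is fully converted to NH4+; total volume = 0.03383 L, so [NH4+] = 0.002014/0.03383 = 0.05954 M.
Ka(NH4+) = Kw/Kb = 1.0e-14 / 1.8 x 10^-5 = 5.56e-10.
[H^+] = sqrt(Ka x [NH4+]) = sqrt(5.56e-10 x 0.05954) = 5.75e-6 M.
pH = -log(5.75e-6) = 5.24.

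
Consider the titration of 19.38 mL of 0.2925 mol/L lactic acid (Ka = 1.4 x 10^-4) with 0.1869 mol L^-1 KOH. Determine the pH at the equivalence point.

n(HC3H5O3) = 0.2925 x 0.01938 = 0.005669 mol; V(KOH) at equivalence = 0.005669/0.1869 = 0.03033 L.
At equivalence all the acid is converted to C3H5O3-; total volume = 0.01938 + 0.03033 = 0.04971 L, so [C3H5O3-] = 0.005669/0.04971 = 0.1140 M.
Kb = Kw/Ka = 1.0e-14 / 1.4 x 10^-4 = 7.14e-11.
[OH^-] = sqrt(Kb x [C3H5O3-]) = sqrt(7.14e-11 x 0.1140) = 2.85e-6 M.
pOH = 5.54, so pH = 14.00 - 5.54 = 8.46.

8.46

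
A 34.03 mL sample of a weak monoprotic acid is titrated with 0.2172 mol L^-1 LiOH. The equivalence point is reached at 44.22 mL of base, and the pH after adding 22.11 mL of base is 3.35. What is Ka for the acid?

22.11 mL is half of the equivalence volume, so this is the half-equivalence point where [HA] = [A^-].
At half-equivalence pH = pKa, so pKa = 3.35.
Ka = 10^(-3.35) = 4.5 x 10^-4.

4.5 x 10^-4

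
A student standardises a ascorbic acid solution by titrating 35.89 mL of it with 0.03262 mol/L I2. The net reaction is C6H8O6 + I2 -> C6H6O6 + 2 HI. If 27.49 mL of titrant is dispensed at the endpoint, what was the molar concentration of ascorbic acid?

n(I2) = 0.03262 x 0.02749 = 0.0008967 mol.
From the balanced equation, 1 mol I2 reacts with 1 mol ascorbic acid, so n(ascorbic acid) = 0.0008967 x 1/1 = 0.0008967 mol.
[ascorbic acid] = 0.0008967 / 0.03589 L = 0.0250 M.

0.0250 M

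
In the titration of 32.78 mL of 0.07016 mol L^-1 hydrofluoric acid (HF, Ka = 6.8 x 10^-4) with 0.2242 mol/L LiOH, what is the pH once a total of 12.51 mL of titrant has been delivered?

n(acid) = 0.07016 x 0.03278 = 0.002300 mol; n(LiOH) added = 0.2242 x 0.01251 = 0.002805 mol.
Base is in excess by 0.002805 - 0.002300 = 0.0005049 mol in a total volume of 0.04529 L.
[OH^-] = 0.0005049/0.04529 = 0.01115 M, so pOH = 1.95 and pH = 14.00 - 1.95 = 12.05.

12.05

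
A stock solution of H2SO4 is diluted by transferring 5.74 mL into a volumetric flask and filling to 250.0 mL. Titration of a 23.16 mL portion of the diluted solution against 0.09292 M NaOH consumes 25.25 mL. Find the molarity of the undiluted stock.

n(NaOH) = 0.09292 x 0.02525 = 0.002346 mol.
n(H2SO4) in the aliquot = 0.002346 x 1/2 = 0.001173 mol.
[diluted H2SO4] = 0.001173 / 0.02316 = 0.05065 M.
Dilution factor = 250.0/5.740 = 43.55, so [stock] = 0.05065 x 43.55 = 2.21 M.

2.21 M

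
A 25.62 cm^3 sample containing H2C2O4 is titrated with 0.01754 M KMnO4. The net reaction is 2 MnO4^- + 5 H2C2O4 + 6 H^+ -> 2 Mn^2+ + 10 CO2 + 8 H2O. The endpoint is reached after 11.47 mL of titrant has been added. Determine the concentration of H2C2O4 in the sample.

n(KMnO4) = 0.01754 x 0.01147 = 0.0002012 mol.
From the balanced equation, 2 mol KMnO4 reacts with 5 mol H2C2O4, so n(H2C2O4) = 0.0002012 x 5/2 = 0.0005030 mol.
[H2C2O4] = 0.0005030 / 0.02562 L = 0.0196 M.

0.0196 M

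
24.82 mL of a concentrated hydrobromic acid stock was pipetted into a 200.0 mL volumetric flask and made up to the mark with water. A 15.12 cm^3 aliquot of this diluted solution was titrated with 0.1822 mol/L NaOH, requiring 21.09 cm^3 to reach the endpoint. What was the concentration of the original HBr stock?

n(NaOH) = 0.1822 x 0.02109 = 0.003843 mol.
n(HBr) in the aliquot = 0.003843 mol.
[diluted HBr] = 0.003843 / 0.01512 = 0.2541 M.
Dilution factor = 200.0/24.82 = 8.058, so [stock] = 0.2541 x 8.058 = 2.05 M.

2.05 M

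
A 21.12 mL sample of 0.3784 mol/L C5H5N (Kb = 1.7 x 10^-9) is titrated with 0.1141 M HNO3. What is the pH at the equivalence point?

n(C5H5N) = 0.3784 x 0.02112 = 0.007992 mol; V(HNO3) at equivalence = 0.007992/0.1141 = 0.07004 L.
At equivalence the base is fully converted to C5H5NH+; total volume = 0.09116 L, so [C5H5NH+] = 0.007992/0.09116 = 0.08767 M.
Ka(C5H5NH+) = Kw/Kb = 1.0e-14 / 1.7 x 10^-9 = 5.88e-6.
[H^+] = sqrt(Ka x [C5H5NH+]) = sqrt(5.88e-6 x 0.08767) = 0.000718 M.
pH = -log(0.000718) = 3.14.

3.14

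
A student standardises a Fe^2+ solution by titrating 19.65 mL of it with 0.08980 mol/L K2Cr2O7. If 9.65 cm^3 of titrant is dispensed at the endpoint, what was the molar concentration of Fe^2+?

0.265 M

n(K2Cr2O7) = 0.08980 x 0.009650 = 0.0008666 mol.
From the balanced equation, 1 mol K2Cr2O7 reacts with 6 mol Fe^2+, so n(Fe^2+) = 0.0008666 x 6/1 = 0.005199 mol.
[Fe^2+] = 0.005199 / 0.01965 L = 0.265 M.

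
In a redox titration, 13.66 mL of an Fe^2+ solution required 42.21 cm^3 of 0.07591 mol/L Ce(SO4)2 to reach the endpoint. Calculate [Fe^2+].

n(Ce(SO4)2) = 0.07591 x 0.04221 = 0.003204 mol.
From the balanced equation, 1 mol Ce(SO4)2 reacts with 1 mol Fe^2+, so n(Fe^2+) = 0.003204 x 1/1 = 0.003204 mol.
[Fe^2+] = 0.003204 / 0.01366 L = 0.235 M.

0.235 M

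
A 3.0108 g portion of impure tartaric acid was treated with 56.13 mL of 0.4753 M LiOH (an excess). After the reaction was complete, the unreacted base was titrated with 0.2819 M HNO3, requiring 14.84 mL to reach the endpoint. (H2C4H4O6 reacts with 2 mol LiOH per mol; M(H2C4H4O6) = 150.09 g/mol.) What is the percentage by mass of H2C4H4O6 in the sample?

56.1%

Total n(LiOH) added = 0.4753 x 0.05613 = 0.02668 mol.
n(HNO3) used = 0.2819 x 0.01484 = 0.004183 mol, which equals the excess n(LiOH).
So n(LiOH) consumed by the sample = 0.02668 - 0.004183 = 0.02250 mol.
n(H2C4H4O6) = 0.02250 / 2 = 0.01125 mol.
mass H2C4H4O6 = 0.01125 x 150.09 = 1.688 g, so %H2C4H4O6 = 1.688/3.0108 x 100 = 56.1%.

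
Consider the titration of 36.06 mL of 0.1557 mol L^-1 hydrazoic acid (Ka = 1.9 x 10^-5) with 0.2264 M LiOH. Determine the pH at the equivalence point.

n(HN3) = 0.1557 x 0.03606 = 0.005615 mol; V(LiOH) at equivalence = 0.005615/0.2264 = 0.02480 L.
At equivalence all the acid is converted to N3-; total volume = 0.03606 + 0.02480 = 0.06086 L, so [N3-] = 0.005615/0.06086 = 0.09225 M.
Kb = Kw/Ka = 1.0e-14 / 1.9 x 10^-5 = 5.26e-10.
[OH^-] = sqrt(Kb x [N3-]) = sqrt(5.26e-10 x 0.09225) = 6.97e-6 M.
pOH = 5.16, so pH = 14.00 - 5.16 = 8.84.

8.84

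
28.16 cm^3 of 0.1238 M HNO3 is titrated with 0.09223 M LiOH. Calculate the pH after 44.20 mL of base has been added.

11.91

n(acid) = 0.1238 x 0.02816 = 0.003486 mol; n(LiOH) added = 0.09223 x 0.04420 = 0.004077 mol.
Base is in excess by 0.004077 - 0.003486 = 0.0005904 mol in a total volume of 0.07236 L.
[OH^-] = 0.0005904/0.07236 = 0.008159 M, so pOH = 2.09 and pH = 14.00 - 2.09 = 11.91.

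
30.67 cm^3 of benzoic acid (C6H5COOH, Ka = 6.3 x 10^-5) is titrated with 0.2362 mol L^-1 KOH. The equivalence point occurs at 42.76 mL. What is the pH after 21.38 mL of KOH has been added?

4.20

21.38 mL is exactly half the equivalence volume (42.76/2), i.e. the half-equivalence point.
There, n(HA) = n(A^-), so pH = pKa = -log(6.3 x 10^-5) = 4.20.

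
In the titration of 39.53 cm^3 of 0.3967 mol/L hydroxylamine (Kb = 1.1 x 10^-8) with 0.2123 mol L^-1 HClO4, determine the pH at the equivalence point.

n(NH2OH) = 0.3967 x 0.03953 = 0.01568 mol; V(HClO4) at equivalence = 0.01568/0.2123 = 0.07387 L.
At equivalence the base is fully converted to NH3OH+; total volume = 0.1134 L, so [NH3OH+] = 0.01568/0.1134 = 0.1383 M.
Ka(NH3OH+) = Kw/Kb = 1.0e-14 / 1.1 x 10^-8 = 9.09e-7.
[H^+] = sqrt(Ka x [NH3OH+]) = sqrt(9.09e-7 x 0.1383) = 0.000355 M.
pH = -log(0.000355) = 3.45.

3.45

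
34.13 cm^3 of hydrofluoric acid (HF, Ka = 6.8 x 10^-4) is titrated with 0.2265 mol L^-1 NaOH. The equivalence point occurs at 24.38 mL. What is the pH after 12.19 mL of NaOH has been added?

12.19 mL is exactly half the equivalence volume (24.38/2), i.e. the half-equivalence point.
There, n(HA) = n(A^-), so pH = pKa = -log(6.8 x 10^-4) = 3.17.

3.17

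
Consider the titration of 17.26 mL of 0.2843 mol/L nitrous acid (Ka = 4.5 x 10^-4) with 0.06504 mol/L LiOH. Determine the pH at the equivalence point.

n(HNO2) = 0.2843 x 0.01726 = 0.004907 mol; V(LiOH) at equivalence = 0.004907/0.06504 = 0.07545 L.
At equivalence all the acid is converted to NO2-; total volume = 0.01726 + 0.07545 = 0.09271 L, so [NO2-] = 0.004907/0.09271 = 0.05293 M.
Kb = Kw/Ka = 1.0e-14 / 4.5 x 10^-4 = 2.22e-11.
[OH^-] = sqrt(Kb x [NO2-]) = sqrt(2.22e-11 x 0.05293) = 1.08e-6 M.
pOH = 5.96, so pH = 14.00 - 5.96 = 8.04.

8.04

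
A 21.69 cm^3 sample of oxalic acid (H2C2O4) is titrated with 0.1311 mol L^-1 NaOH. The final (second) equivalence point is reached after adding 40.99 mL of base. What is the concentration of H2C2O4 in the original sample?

n(NaOH) = 0.1311 x 0.04099 = 0.005374 mol.
At the final (second) equivalence point, 2 mol OH^- react per mol H2C2O4, so n(H2C2O4) = 0.005374 / 2 = 0.002687 mol.
[H2C2O4] = 0.002687 / 0.02169 L = 0.124 M.

0.124 M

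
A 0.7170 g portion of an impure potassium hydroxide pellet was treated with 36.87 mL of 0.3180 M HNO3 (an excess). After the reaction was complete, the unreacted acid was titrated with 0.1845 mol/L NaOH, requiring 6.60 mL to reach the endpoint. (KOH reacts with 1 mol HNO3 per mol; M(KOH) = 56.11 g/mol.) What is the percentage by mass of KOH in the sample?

Total n(HNO3) added = 0.3180 x 0.03687 = 0.01172 mol.
n(NaOH) used = 0.1845 x 0.006600 = 0.001218 mol, which equals the excess n(HNO3).
So n(HNO3) consumed by the sample = 0.01172 - 0.001218 = 0.01051 mol.
n(KOH) = 0.01051 / 1 = 0.01051 mol.
mass KOH = 0.01051 x 56.11 = 0.5895 g, so %KOH = 0.5895/0.7170 x 100 = 82.2%.

82.2%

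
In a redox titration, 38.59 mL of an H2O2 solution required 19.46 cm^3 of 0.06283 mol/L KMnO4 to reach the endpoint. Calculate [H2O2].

0.0792 M

n(KMnO4) = 0.06283 x 0.01946 = 0.001223 mol.
From the balanced equation, 2 mol KMnO4 reacts with 5 mol H2O2, so n(H2O2) = 0.001223 x 5/2 = 0.003057 mol.
[H2O2] = 0.003057 / 0.03859 L = 0.0792 M.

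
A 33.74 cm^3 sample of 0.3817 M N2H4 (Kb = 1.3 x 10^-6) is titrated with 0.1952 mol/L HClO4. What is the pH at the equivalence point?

n(N2H4) = 0.3817 x 0.03374 = 0.01288 mol; V(HClO4) at equivalence = 0.01288/0.1952 = 0.06598 L.
At equivalence the base is fully converted to N2H5+; total volume = 0.09972 L, so [N2H5+] = 0.01288/0.09972 = 0.1292 M.
Ka(N2H5+) = Kw/Kb = 1.0e-14 / 1.3 x 10^-6 = 7.69e-9.
[H^+] = sqrt(Ka x [N2H5+]) = sqrt(7.69e-9 x 0.1292) = 3.15e-5 M.
pH = -log(3.15e-5) = 4.50.

4.50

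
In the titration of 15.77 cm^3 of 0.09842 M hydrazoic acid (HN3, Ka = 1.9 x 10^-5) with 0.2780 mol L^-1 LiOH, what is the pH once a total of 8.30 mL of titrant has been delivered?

n(acid) = 0.09842 x 0.01577 = 0.001552 mol; n(LiOH) added = 0.2780 x 0.008300 = 0.002307 mol.
Base is in excess by 0.002307 - 0.001552 = 0.0007553 mol in a total volume of 0.02407 L.
[OH^-] = 0.0007553/0.02407 = 0.03138 M, so pOH = 1.50 and pH = 14.00 - 1.50 = 12.50.

12.50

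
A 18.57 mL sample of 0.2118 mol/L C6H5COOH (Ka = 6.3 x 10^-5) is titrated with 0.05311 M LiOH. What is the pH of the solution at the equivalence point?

8.41

n(C6H5COOH) = 0.2118 x 0.01857 = 0.003933 mol; V(LiOH) at equivalence = 0.003933/0.05311 = 0.07406 L.
At equivalence all the acid is converted to C6H5COO-; total volume = 0.01857 + 0.07406 = 0.09263 L, so [C6H5COO-] = 0.003933/0.09263 = 0.04246 M.
Kb = Kw/Ka = 1.0e-14 / 6.3 x 10^-5 = 1.59e-10.
[OH^-] = sqrt(Kb x [C6H5COO-]) = sqrt(1.59e-10 x 0.04246) = 2.60e-6 M.
pOH = 5.59, so pH = 14.00 - 5.59 = 8.41.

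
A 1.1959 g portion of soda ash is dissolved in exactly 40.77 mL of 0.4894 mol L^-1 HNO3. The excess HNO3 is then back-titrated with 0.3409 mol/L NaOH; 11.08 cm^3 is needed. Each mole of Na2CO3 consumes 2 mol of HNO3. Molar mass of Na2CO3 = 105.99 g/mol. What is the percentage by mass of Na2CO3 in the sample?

71.7%

Total n(HNO3) added = 0.4894 x 0.04077 = 0.01995 mol.
n(NaOH) used = 0.3409 x 0.01108 = 0.003777 mol, which equals the excess n(HNO3).
So n(HNO3) consumed by the sample = 0.01995 - 0.003777 = 0.01618 mol.
n(Na2CO3) = 0.01618 / 2 = 0.008088 mol.
mass Na2CO3 = 0.008088 x 105.99 = 0.8572 g, so %Na2CO3 = 0.8572/1.1959 x 100 = 71.7%.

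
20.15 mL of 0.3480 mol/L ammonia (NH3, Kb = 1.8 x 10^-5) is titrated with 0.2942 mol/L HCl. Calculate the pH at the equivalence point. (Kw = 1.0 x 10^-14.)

5.03

n(NH3) = 0.3480 x 0.02015 = 0.007012 mol; V(HCl) at equivalence = 0.007012/0.2942 = 0.02383 L.
At equivalence the base is fully converted to NH4+; total volume = 0.04398 L, so [NH4+] = 0.007012/0.04398 = 0.1594 M.
Ka(NH4+) = Kw/Kb = 1.0e-14 / 1.8 x 10^-5 = 5.56e-10.
[H^+] = sqrt(Ka x [NH4+]) = sqrt(5.56e-10 x 0.1594) = 9.41e-6 M.
pH = -log(9.41e-6) = 5.03.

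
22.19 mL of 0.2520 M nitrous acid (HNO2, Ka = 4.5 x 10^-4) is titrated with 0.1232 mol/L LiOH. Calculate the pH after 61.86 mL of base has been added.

12.38

n(acid) = 0.2520 x 0.02219 = 0.005592 mol; n(LiOH) added = 0.1232 x 0.06186 = 0.007621 mol.
Base is in excess by 0.007621 - 0.005592 = 0.002029 mol in a total volume of 0.08405 L.
[OH^-] = 0.002029/0.08405 = 0.02414 M, so pOH = 1.62 and pH = 14.00 - 1.62 = 12.38.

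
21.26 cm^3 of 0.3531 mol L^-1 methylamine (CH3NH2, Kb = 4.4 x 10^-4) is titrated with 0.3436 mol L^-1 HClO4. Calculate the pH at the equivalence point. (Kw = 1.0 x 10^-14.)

n(CH3NH2) = 0.3531 x 0.02126 = 0.007507 mol; V(HClO4) at equivalence = 0.007507/0.3436 = 0.02185 L.
At equivalence the base is fully converted to CH3NH3+; total volume = 0.04311 L, so [CH3NH3+] = 0.007507/0.04311 = 0.1741 M.
Ka(CH3NH3+) = Kw/Kb = 1.0e-14 / 4.4 x 10^-4 = 2.27e-11.
[H^+] = sqrt(Ka x [CH3NH3+]) = sqrt(2.27e-11 x 0.1741) = 1.99e-6 M.
pH = -log(1.99e-6) = 5.70.

5.70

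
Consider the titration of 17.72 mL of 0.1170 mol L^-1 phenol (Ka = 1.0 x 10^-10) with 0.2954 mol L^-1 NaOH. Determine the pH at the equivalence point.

n(C6H5OH) = 0.1170 x 0.01772 = 0.002073 mol; V(NaOH) at equivalence = 0.002073/0.2954 = 0.007018 L.
At equivalence all the acid is converted to C6H5O-; total volume = 0.01772 + 0.007018 = 0.02474 L, so [C6H5O-] = 0.002073/0.02474 = 0.08381 M.
Kb = Kw/Ka = 1.0e-14 / 1.0 x 10^-10 = 0.000100.
[OH^-] = sqrt(Kb x [C6H5O-]) = sqrt(0.000100 x 0.08381) = 0.00289 M.
pOH = 2.54, so pH = 14.00 - 2.54 = 11.46.

11.46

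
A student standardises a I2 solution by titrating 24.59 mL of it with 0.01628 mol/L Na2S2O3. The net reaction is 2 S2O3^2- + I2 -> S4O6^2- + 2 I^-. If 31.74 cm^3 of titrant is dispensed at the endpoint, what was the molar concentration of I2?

0.0105 M

n(Na2S2O3) = 0.01628 x 0.03174 = 0.0005167 mol.
From the balanced equation, 2 mol Na2S2O3 reacts with 1 mol I2, so n(I2) = 0.0005167 x 1/2 = 0.0002584 mol.
[I2] = 0.0002584 / 0.02459 L = 0.0105 M.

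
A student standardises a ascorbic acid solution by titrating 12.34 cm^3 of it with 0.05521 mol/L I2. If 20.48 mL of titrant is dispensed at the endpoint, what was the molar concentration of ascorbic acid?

0.0916 M

n(I2) = 0.05521 x 0.02048 = 0.001131 mol.
From the balanced equation, 1 mol I2 reacts with 1 mol ascorbic acid, so n(ascorbic acid) = 0.001131 x 1/1 = 0.001131 mol.
[ascorbic acid] = 0.001131 / 0.01234 L = 0.0916 M.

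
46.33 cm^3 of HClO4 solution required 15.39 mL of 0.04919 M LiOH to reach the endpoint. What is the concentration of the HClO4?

n(LiOH) delivered = 0.04919 x 0.01539 = 0.0007570 mol.
For a 1:1 reaction, n(HClO4) = 0.0007570 mol.
[HClO4] = 0.0007570 mol / 0.04633 L = 0.0163 M.

0.0163 M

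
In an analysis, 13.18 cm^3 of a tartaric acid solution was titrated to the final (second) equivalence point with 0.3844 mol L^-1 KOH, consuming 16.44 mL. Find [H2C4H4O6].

n(KOH) = 0.3844 x 0.01644 = 0.006320 mol.
At the final (second) equivalence point, 2 mol OH^- react per mol H2C4H4O6, so n(H2C4H4O6) = 0.006320 / 2 = 0.003160 mol.
[H2C4H4O6] = 0.003160 / 0.01318 L = 0.240 M.

0.240 M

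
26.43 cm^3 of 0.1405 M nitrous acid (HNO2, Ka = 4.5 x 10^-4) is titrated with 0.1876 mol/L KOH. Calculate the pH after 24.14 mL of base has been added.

n(acid) = 0.1405 x 0.02643 = 0.003713 mol; n(KOH) added = 0.1876 x 0.02414 = 0.004529 mol.
Base is in excess by 0.004529 - 0.003713 = 0.0008152 mol in a total volume of 0.05057 L.
[OH^-] = 0.0008152/0.05057 = 0.01612 M, so pOH = 1.79 and pH = 14.00 - 1.79 = 12.21.

12.21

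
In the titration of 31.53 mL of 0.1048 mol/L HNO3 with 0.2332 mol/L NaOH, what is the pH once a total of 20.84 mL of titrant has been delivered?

12.47

n(acid) = 0.1048 x 0.03153 = 0.003304 mol; n(NaOH) added = 0.2332 x 0.02084 = 0.004860 mol.
Base is in excess by 0.004860 - 0.003304 = 0.001556 mol in a total volume of 0.05237 L.
[OH^-] = 0.001556/0.05237 = 0.02970 M, so pOH = 1.53 and pH = 14.00 - 1.53 = 12.47.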